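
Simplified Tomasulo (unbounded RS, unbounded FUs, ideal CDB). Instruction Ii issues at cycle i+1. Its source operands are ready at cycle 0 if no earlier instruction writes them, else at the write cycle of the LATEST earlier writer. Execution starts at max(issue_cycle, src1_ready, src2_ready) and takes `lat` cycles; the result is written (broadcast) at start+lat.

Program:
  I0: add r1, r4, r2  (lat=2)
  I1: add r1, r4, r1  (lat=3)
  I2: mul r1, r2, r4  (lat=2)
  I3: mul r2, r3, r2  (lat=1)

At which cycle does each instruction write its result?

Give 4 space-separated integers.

Answer: 3 6 5 5

Derivation:
I0 add r1: issue@1 deps=(None,None) exec_start@1 write@3
I1 add r1: issue@2 deps=(None,0) exec_start@3 write@6
I2 mul r1: issue@3 deps=(None,None) exec_start@3 write@5
I3 mul r2: issue@4 deps=(None,None) exec_start@4 write@5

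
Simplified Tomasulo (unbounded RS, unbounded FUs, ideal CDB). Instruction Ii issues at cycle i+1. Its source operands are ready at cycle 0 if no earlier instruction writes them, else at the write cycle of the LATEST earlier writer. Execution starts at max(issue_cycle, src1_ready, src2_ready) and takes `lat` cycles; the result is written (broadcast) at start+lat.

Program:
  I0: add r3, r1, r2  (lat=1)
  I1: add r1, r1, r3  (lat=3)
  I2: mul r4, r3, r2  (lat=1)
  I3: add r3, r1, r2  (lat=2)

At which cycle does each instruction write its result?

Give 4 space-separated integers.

I0 add r3: issue@1 deps=(None,None) exec_start@1 write@2
I1 add r1: issue@2 deps=(None,0) exec_start@2 write@5
I2 mul r4: issue@3 deps=(0,None) exec_start@3 write@4
I3 add r3: issue@4 deps=(1,None) exec_start@5 write@7

Answer: 2 5 4 7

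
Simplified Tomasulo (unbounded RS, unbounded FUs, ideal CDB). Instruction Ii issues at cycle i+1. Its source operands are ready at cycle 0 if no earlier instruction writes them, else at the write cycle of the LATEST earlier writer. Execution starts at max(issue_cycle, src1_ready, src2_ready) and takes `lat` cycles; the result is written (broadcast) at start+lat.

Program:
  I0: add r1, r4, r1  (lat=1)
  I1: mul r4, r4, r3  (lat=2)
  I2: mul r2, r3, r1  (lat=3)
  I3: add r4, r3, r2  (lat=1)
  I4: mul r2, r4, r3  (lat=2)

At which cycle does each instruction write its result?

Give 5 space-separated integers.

I0 add r1: issue@1 deps=(None,None) exec_start@1 write@2
I1 mul r4: issue@2 deps=(None,None) exec_start@2 write@4
I2 mul r2: issue@3 deps=(None,0) exec_start@3 write@6
I3 add r4: issue@4 deps=(None,2) exec_start@6 write@7
I4 mul r2: issue@5 deps=(3,None) exec_start@7 write@9

Answer: 2 4 6 7 9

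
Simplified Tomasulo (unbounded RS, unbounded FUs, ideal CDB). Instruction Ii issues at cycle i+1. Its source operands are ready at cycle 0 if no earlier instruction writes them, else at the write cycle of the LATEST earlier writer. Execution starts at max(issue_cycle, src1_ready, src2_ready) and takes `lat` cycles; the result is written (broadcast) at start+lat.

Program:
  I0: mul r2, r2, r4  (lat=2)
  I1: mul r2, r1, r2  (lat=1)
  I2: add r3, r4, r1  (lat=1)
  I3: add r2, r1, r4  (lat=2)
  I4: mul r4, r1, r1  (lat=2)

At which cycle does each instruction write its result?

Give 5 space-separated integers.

Answer: 3 4 4 6 7

Derivation:
I0 mul r2: issue@1 deps=(None,None) exec_start@1 write@3
I1 mul r2: issue@2 deps=(None,0) exec_start@3 write@4
I2 add r3: issue@3 deps=(None,None) exec_start@3 write@4
I3 add r2: issue@4 deps=(None,None) exec_start@4 write@6
I4 mul r4: issue@5 deps=(None,None) exec_start@5 write@7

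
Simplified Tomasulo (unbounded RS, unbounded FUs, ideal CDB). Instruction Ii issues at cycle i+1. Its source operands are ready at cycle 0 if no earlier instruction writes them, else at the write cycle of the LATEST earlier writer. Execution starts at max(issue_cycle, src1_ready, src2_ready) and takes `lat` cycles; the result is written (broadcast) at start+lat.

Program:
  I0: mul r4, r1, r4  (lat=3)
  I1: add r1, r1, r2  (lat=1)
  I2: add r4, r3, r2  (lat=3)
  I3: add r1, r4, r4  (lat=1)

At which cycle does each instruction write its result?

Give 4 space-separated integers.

I0 mul r4: issue@1 deps=(None,None) exec_start@1 write@4
I1 add r1: issue@2 deps=(None,None) exec_start@2 write@3
I2 add r4: issue@3 deps=(None,None) exec_start@3 write@6
I3 add r1: issue@4 deps=(2,2) exec_start@6 write@7

Answer: 4 3 6 7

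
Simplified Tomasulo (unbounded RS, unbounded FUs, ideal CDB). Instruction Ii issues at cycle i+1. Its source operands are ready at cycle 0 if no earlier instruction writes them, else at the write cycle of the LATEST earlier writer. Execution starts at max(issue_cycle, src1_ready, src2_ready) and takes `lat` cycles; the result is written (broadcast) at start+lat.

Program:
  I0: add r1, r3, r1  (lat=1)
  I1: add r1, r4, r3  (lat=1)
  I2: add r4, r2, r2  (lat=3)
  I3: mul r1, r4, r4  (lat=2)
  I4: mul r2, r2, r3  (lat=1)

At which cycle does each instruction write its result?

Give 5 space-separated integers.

Answer: 2 3 6 8 6

Derivation:
I0 add r1: issue@1 deps=(None,None) exec_start@1 write@2
I1 add r1: issue@2 deps=(None,None) exec_start@2 write@3
I2 add r4: issue@3 deps=(None,None) exec_start@3 write@6
I3 mul r1: issue@4 deps=(2,2) exec_start@6 write@8
I4 mul r2: issue@5 deps=(None,None) exec_start@5 write@6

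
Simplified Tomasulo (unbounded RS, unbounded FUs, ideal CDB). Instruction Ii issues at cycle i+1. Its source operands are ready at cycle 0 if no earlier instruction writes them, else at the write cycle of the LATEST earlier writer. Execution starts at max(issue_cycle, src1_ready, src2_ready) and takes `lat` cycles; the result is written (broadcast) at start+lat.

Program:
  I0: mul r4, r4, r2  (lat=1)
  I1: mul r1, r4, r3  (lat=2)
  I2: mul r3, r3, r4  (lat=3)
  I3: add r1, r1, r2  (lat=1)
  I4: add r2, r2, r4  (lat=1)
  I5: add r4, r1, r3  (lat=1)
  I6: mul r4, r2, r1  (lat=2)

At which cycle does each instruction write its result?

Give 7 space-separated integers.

I0 mul r4: issue@1 deps=(None,None) exec_start@1 write@2
I1 mul r1: issue@2 deps=(0,None) exec_start@2 write@4
I2 mul r3: issue@3 deps=(None,0) exec_start@3 write@6
I3 add r1: issue@4 deps=(1,None) exec_start@4 write@5
I4 add r2: issue@5 deps=(None,0) exec_start@5 write@6
I5 add r4: issue@6 deps=(3,2) exec_start@6 write@7
I6 mul r4: issue@7 deps=(4,3) exec_start@7 write@9

Answer: 2 4 6 5 6 7 9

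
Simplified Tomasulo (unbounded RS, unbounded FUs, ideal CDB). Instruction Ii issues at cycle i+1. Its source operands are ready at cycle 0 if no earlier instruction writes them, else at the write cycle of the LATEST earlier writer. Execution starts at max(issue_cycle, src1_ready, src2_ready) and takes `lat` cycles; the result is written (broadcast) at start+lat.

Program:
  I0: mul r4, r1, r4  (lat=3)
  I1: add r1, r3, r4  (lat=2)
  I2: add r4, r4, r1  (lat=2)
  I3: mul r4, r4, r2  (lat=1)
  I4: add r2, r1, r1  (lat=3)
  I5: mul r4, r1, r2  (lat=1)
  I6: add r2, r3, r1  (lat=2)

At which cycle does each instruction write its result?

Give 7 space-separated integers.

Answer: 4 6 8 9 9 10 9

Derivation:
I0 mul r4: issue@1 deps=(None,None) exec_start@1 write@4
I1 add r1: issue@2 deps=(None,0) exec_start@4 write@6
I2 add r4: issue@3 deps=(0,1) exec_start@6 write@8
I3 mul r4: issue@4 deps=(2,None) exec_start@8 write@9
I4 add r2: issue@5 deps=(1,1) exec_start@6 write@9
I5 mul r4: issue@6 deps=(1,4) exec_start@9 write@10
I6 add r2: issue@7 deps=(None,1) exec_start@7 write@9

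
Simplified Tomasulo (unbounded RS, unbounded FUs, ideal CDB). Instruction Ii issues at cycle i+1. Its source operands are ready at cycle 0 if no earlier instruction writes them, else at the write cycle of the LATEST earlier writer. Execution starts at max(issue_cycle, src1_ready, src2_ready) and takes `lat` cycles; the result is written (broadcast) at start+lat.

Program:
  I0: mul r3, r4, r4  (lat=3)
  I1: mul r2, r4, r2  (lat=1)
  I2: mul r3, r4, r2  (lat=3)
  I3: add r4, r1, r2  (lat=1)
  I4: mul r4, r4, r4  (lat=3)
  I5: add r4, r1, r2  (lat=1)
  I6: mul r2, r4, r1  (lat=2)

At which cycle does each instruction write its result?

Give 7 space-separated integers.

Answer: 4 3 6 5 8 7 9

Derivation:
I0 mul r3: issue@1 deps=(None,None) exec_start@1 write@4
I1 mul r2: issue@2 deps=(None,None) exec_start@2 write@3
I2 mul r3: issue@3 deps=(None,1) exec_start@3 write@6
I3 add r4: issue@4 deps=(None,1) exec_start@4 write@5
I4 mul r4: issue@5 deps=(3,3) exec_start@5 write@8
I5 add r4: issue@6 deps=(None,1) exec_start@6 write@7
I6 mul r2: issue@7 deps=(5,None) exec_start@7 write@9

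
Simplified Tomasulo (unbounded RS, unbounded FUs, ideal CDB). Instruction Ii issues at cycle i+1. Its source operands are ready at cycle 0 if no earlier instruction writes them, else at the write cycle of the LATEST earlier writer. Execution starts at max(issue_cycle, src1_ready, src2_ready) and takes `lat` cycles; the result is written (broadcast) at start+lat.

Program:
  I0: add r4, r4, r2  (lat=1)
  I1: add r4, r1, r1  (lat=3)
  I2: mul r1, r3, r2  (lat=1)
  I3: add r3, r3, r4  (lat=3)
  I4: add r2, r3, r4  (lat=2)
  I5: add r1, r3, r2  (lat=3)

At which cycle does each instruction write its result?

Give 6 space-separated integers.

I0 add r4: issue@1 deps=(None,None) exec_start@1 write@2
I1 add r4: issue@2 deps=(None,None) exec_start@2 write@5
I2 mul r1: issue@3 deps=(None,None) exec_start@3 write@4
I3 add r3: issue@4 deps=(None,1) exec_start@5 write@8
I4 add r2: issue@5 deps=(3,1) exec_start@8 write@10
I5 add r1: issue@6 deps=(3,4) exec_start@10 write@13

Answer: 2 5 4 8 10 13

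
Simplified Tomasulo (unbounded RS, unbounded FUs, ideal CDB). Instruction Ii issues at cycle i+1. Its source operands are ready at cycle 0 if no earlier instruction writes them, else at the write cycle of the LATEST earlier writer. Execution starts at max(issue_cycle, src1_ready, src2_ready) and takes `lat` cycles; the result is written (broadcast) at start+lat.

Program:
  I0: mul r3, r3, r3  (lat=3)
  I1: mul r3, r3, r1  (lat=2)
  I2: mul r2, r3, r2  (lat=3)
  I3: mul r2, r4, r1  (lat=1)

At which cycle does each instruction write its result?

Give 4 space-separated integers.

I0 mul r3: issue@1 deps=(None,None) exec_start@1 write@4
I1 mul r3: issue@2 deps=(0,None) exec_start@4 write@6
I2 mul r2: issue@3 deps=(1,None) exec_start@6 write@9
I3 mul r2: issue@4 deps=(None,None) exec_start@4 write@5

Answer: 4 6 9 5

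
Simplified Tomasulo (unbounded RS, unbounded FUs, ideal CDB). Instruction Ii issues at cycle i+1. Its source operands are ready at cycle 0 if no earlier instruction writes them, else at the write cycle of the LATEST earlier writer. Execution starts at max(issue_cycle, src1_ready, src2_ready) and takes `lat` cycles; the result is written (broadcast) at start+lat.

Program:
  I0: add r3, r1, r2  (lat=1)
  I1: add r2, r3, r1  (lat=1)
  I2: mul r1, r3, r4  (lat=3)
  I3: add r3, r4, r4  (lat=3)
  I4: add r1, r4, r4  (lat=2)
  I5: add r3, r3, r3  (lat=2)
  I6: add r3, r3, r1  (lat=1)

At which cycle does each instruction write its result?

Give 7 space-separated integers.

Answer: 2 3 6 7 7 9 10

Derivation:
I0 add r3: issue@1 deps=(None,None) exec_start@1 write@2
I1 add r2: issue@2 deps=(0,None) exec_start@2 write@3
I2 mul r1: issue@3 deps=(0,None) exec_start@3 write@6
I3 add r3: issue@4 deps=(None,None) exec_start@4 write@7
I4 add r1: issue@5 deps=(None,None) exec_start@5 write@7
I5 add r3: issue@6 deps=(3,3) exec_start@7 write@9
I6 add r3: issue@7 deps=(5,4) exec_start@9 write@10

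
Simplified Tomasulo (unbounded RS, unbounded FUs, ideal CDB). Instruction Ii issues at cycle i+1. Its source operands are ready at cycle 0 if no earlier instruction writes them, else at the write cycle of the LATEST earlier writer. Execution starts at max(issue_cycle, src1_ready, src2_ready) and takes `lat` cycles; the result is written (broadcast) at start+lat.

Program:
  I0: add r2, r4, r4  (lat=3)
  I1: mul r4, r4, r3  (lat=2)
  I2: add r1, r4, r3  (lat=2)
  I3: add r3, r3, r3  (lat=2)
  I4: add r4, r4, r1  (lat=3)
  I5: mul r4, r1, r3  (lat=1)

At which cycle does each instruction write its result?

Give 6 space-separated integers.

I0 add r2: issue@1 deps=(None,None) exec_start@1 write@4
I1 mul r4: issue@2 deps=(None,None) exec_start@2 write@4
I2 add r1: issue@3 deps=(1,None) exec_start@4 write@6
I3 add r3: issue@4 deps=(None,None) exec_start@4 write@6
I4 add r4: issue@5 deps=(1,2) exec_start@6 write@9
I5 mul r4: issue@6 deps=(2,3) exec_start@6 write@7

Answer: 4 4 6 6 9 7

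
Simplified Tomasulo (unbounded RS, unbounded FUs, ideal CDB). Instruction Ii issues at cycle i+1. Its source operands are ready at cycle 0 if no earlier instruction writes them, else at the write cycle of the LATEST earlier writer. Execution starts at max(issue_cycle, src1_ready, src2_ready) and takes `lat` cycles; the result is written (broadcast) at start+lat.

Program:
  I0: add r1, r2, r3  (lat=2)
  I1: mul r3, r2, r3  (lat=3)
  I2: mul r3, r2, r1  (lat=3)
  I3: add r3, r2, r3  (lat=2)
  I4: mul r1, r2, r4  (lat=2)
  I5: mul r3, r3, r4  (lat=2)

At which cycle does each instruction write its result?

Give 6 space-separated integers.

I0 add r1: issue@1 deps=(None,None) exec_start@1 write@3
I1 mul r3: issue@2 deps=(None,None) exec_start@2 write@5
I2 mul r3: issue@3 deps=(None,0) exec_start@3 write@6
I3 add r3: issue@4 deps=(None,2) exec_start@6 write@8
I4 mul r1: issue@5 deps=(None,None) exec_start@5 write@7
I5 mul r3: issue@6 deps=(3,None) exec_start@8 write@10

Answer: 3 5 6 8 7 10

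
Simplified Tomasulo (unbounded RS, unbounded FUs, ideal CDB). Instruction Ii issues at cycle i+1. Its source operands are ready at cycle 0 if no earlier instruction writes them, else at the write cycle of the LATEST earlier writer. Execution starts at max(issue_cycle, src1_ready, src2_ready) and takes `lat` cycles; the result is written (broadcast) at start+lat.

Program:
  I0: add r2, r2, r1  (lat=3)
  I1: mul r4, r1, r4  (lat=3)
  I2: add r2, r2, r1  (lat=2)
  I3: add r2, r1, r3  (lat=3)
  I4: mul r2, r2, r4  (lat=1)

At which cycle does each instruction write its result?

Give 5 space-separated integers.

I0 add r2: issue@1 deps=(None,None) exec_start@1 write@4
I1 mul r4: issue@2 deps=(None,None) exec_start@2 write@5
I2 add r2: issue@3 deps=(0,None) exec_start@4 write@6
I3 add r2: issue@4 deps=(None,None) exec_start@4 write@7
I4 mul r2: issue@5 deps=(3,1) exec_start@7 write@8

Answer: 4 5 6 7 8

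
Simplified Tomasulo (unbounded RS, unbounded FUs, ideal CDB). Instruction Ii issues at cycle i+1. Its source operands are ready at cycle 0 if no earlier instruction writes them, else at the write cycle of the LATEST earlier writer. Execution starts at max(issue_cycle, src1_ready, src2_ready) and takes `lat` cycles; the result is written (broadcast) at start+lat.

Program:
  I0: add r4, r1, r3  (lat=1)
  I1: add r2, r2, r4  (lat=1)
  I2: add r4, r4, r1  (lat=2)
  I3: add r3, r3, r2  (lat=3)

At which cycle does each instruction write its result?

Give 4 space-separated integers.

Answer: 2 3 5 7

Derivation:
I0 add r4: issue@1 deps=(None,None) exec_start@1 write@2
I1 add r2: issue@2 deps=(None,0) exec_start@2 write@3
I2 add r4: issue@3 deps=(0,None) exec_start@3 write@5
I3 add r3: issue@4 deps=(None,1) exec_start@4 write@7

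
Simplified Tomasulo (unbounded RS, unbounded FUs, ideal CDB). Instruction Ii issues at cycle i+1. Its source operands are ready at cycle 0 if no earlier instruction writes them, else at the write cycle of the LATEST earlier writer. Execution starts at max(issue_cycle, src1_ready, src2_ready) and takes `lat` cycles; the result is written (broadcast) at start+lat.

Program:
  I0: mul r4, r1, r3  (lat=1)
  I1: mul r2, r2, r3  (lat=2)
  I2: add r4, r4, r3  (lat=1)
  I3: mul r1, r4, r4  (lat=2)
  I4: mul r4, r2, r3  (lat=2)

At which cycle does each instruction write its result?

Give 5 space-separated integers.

I0 mul r4: issue@1 deps=(None,None) exec_start@1 write@2
I1 mul r2: issue@2 deps=(None,None) exec_start@2 write@4
I2 add r4: issue@3 deps=(0,None) exec_start@3 write@4
I3 mul r1: issue@4 deps=(2,2) exec_start@4 write@6
I4 mul r4: issue@5 deps=(1,None) exec_start@5 write@7

Answer: 2 4 4 6 7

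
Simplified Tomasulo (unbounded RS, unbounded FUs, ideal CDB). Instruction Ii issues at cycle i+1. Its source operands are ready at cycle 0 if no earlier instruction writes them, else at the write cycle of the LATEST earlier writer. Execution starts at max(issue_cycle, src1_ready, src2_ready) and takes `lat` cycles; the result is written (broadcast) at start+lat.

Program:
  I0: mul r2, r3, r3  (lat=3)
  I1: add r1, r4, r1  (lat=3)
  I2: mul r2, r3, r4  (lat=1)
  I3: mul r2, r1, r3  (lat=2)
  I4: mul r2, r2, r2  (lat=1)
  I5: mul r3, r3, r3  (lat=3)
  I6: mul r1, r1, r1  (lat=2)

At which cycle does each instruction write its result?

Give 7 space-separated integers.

I0 mul r2: issue@1 deps=(None,None) exec_start@1 write@4
I1 add r1: issue@2 deps=(None,None) exec_start@2 write@5
I2 mul r2: issue@3 deps=(None,None) exec_start@3 write@4
I3 mul r2: issue@4 deps=(1,None) exec_start@5 write@7
I4 mul r2: issue@5 deps=(3,3) exec_start@7 write@8
I5 mul r3: issue@6 deps=(None,None) exec_start@6 write@9
I6 mul r1: issue@7 deps=(1,1) exec_start@7 write@9

Answer: 4 5 4 7 8 9 9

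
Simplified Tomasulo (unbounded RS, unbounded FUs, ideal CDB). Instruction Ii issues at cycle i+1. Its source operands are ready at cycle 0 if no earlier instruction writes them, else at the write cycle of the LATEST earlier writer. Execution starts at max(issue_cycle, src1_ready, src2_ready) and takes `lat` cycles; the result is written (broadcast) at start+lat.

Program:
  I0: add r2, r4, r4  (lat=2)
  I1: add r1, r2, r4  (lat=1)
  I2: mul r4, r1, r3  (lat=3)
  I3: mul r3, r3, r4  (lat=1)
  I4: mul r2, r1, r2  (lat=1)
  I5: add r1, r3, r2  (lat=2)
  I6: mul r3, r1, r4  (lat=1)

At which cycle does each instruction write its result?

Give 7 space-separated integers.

Answer: 3 4 7 8 6 10 11

Derivation:
I0 add r2: issue@1 deps=(None,None) exec_start@1 write@3
I1 add r1: issue@2 deps=(0,None) exec_start@3 write@4
I2 mul r4: issue@3 deps=(1,None) exec_start@4 write@7
I3 mul r3: issue@4 deps=(None,2) exec_start@7 write@8
I4 mul r2: issue@5 deps=(1,0) exec_start@5 write@6
I5 add r1: issue@6 deps=(3,4) exec_start@8 write@10
I6 mul r3: issue@7 deps=(5,2) exec_start@10 write@11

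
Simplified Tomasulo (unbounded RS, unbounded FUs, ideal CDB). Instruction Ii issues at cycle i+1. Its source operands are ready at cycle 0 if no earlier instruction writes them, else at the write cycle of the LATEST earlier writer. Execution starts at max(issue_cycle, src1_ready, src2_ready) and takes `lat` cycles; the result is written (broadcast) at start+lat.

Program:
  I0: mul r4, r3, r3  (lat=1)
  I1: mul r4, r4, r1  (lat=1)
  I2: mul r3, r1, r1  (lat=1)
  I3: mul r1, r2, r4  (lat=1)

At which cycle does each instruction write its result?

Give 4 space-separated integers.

Answer: 2 3 4 5

Derivation:
I0 mul r4: issue@1 deps=(None,None) exec_start@1 write@2
I1 mul r4: issue@2 deps=(0,None) exec_start@2 write@3
I2 mul r3: issue@3 deps=(None,None) exec_start@3 write@4
I3 mul r1: issue@4 deps=(None,1) exec_start@4 write@5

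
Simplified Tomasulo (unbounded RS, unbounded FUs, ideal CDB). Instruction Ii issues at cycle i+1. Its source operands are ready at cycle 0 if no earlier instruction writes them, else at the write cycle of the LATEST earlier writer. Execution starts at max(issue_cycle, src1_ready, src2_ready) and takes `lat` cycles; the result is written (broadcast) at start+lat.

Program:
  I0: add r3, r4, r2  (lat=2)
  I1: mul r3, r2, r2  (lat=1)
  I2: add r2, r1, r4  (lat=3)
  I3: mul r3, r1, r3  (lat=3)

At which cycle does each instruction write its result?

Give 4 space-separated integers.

Answer: 3 3 6 7

Derivation:
I0 add r3: issue@1 deps=(None,None) exec_start@1 write@3
I1 mul r3: issue@2 deps=(None,None) exec_start@2 write@3
I2 add r2: issue@3 deps=(None,None) exec_start@3 write@6
I3 mul r3: issue@4 deps=(None,1) exec_start@4 write@7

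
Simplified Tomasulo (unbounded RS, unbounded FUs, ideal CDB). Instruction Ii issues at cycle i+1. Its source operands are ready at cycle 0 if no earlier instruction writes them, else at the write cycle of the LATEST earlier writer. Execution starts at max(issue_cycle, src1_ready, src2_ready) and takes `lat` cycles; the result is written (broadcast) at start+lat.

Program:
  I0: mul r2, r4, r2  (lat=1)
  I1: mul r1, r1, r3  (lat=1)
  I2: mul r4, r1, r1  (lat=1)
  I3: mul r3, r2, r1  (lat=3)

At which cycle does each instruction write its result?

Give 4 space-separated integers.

Answer: 2 3 4 7

Derivation:
I0 mul r2: issue@1 deps=(None,None) exec_start@1 write@2
I1 mul r1: issue@2 deps=(None,None) exec_start@2 write@3
I2 mul r4: issue@3 deps=(1,1) exec_start@3 write@4
I3 mul r3: issue@4 deps=(0,1) exec_start@4 write@7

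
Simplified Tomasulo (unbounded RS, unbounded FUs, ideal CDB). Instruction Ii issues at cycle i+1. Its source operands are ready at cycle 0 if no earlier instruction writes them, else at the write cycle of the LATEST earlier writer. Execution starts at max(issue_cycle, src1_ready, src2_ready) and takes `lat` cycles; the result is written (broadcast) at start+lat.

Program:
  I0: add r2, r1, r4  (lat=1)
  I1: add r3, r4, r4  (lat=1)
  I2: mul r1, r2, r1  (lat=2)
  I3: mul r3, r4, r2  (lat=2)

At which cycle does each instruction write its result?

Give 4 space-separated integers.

Answer: 2 3 5 6

Derivation:
I0 add r2: issue@1 deps=(None,None) exec_start@1 write@2
I1 add r3: issue@2 deps=(None,None) exec_start@2 write@3
I2 mul r1: issue@3 deps=(0,None) exec_start@3 write@5
I3 mul r3: issue@4 deps=(None,0) exec_start@4 write@6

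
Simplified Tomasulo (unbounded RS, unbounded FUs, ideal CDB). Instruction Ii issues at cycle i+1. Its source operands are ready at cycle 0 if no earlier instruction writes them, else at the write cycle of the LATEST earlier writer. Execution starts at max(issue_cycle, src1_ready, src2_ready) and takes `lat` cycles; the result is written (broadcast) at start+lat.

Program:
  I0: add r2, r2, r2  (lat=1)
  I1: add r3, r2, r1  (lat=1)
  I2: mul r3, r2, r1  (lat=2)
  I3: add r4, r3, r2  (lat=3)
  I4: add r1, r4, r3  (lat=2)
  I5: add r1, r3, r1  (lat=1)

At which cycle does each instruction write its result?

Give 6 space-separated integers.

I0 add r2: issue@1 deps=(None,None) exec_start@1 write@2
I1 add r3: issue@2 deps=(0,None) exec_start@2 write@3
I2 mul r3: issue@3 deps=(0,None) exec_start@3 write@5
I3 add r4: issue@4 deps=(2,0) exec_start@5 write@8
I4 add r1: issue@5 deps=(3,2) exec_start@8 write@10
I5 add r1: issue@6 deps=(2,4) exec_start@10 write@11

Answer: 2 3 5 8 10 11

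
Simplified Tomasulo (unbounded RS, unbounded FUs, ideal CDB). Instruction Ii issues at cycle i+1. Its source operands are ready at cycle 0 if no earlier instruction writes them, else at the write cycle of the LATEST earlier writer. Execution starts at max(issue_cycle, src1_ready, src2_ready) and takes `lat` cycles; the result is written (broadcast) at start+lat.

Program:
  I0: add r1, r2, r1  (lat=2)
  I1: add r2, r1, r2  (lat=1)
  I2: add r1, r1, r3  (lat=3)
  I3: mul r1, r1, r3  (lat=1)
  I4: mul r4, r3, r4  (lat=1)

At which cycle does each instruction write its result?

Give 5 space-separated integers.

Answer: 3 4 6 7 6

Derivation:
I0 add r1: issue@1 deps=(None,None) exec_start@1 write@3
I1 add r2: issue@2 deps=(0,None) exec_start@3 write@4
I2 add r1: issue@3 deps=(0,None) exec_start@3 write@6
I3 mul r1: issue@4 deps=(2,None) exec_start@6 write@7
I4 mul r4: issue@5 deps=(None,None) exec_start@5 write@6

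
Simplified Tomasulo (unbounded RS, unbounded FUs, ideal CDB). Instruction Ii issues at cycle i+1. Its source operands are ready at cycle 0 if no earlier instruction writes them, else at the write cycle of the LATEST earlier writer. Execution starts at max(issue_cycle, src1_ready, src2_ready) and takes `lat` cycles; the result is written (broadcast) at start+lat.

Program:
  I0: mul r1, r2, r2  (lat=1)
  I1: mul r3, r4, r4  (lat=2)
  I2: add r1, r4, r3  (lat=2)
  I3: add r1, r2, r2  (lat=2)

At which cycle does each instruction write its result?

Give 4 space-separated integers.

I0 mul r1: issue@1 deps=(None,None) exec_start@1 write@2
I1 mul r3: issue@2 deps=(None,None) exec_start@2 write@4
I2 add r1: issue@3 deps=(None,1) exec_start@4 write@6
I3 add r1: issue@4 deps=(None,None) exec_start@4 write@6

Answer: 2 4 6 6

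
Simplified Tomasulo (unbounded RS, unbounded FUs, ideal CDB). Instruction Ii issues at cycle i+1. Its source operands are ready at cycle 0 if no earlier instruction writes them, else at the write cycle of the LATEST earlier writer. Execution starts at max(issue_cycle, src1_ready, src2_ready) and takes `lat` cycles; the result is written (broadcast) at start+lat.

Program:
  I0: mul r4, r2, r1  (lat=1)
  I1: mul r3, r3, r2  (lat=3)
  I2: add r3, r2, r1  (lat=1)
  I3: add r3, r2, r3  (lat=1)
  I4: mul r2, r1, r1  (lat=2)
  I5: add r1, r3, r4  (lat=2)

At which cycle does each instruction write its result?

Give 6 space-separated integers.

I0 mul r4: issue@1 deps=(None,None) exec_start@1 write@2
I1 mul r3: issue@2 deps=(None,None) exec_start@2 write@5
I2 add r3: issue@3 deps=(None,None) exec_start@3 write@4
I3 add r3: issue@4 deps=(None,2) exec_start@4 write@5
I4 mul r2: issue@5 deps=(None,None) exec_start@5 write@7
I5 add r1: issue@6 deps=(3,0) exec_start@6 write@8

Answer: 2 5 4 5 7 8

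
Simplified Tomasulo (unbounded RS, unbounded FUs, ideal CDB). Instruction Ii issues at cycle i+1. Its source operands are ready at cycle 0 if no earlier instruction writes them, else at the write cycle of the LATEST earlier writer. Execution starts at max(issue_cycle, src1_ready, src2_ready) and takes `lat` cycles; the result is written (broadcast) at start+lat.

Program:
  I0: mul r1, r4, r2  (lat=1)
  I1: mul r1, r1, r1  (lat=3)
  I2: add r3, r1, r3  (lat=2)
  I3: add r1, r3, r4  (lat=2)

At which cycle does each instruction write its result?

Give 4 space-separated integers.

Answer: 2 5 7 9

Derivation:
I0 mul r1: issue@1 deps=(None,None) exec_start@1 write@2
I1 mul r1: issue@2 deps=(0,0) exec_start@2 write@5
I2 add r3: issue@3 deps=(1,None) exec_start@5 write@7
I3 add r1: issue@4 deps=(2,None) exec_start@7 write@9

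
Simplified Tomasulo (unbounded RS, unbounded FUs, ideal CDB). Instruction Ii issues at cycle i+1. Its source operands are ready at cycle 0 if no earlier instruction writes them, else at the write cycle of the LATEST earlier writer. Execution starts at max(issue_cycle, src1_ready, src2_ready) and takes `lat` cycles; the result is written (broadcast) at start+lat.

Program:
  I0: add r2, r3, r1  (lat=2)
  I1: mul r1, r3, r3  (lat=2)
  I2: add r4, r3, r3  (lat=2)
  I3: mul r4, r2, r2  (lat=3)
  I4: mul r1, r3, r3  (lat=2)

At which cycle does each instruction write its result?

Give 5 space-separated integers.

I0 add r2: issue@1 deps=(None,None) exec_start@1 write@3
I1 mul r1: issue@2 deps=(None,None) exec_start@2 write@4
I2 add r4: issue@3 deps=(None,None) exec_start@3 write@5
I3 mul r4: issue@4 deps=(0,0) exec_start@4 write@7
I4 mul r1: issue@5 deps=(None,None) exec_start@5 write@7

Answer: 3 4 5 7 7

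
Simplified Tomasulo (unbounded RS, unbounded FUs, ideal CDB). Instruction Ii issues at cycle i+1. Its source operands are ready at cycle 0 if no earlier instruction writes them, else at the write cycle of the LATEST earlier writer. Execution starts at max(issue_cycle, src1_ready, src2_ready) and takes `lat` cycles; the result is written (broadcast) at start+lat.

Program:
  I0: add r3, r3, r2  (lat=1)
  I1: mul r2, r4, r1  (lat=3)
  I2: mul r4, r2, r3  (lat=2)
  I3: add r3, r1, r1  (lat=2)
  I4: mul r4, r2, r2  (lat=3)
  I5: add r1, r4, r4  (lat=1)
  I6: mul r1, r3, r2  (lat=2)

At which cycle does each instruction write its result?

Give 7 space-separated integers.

Answer: 2 5 7 6 8 9 9

Derivation:
I0 add r3: issue@1 deps=(None,None) exec_start@1 write@2
I1 mul r2: issue@2 deps=(None,None) exec_start@2 write@5
I2 mul r4: issue@3 deps=(1,0) exec_start@5 write@7
I3 add r3: issue@4 deps=(None,None) exec_start@4 write@6
I4 mul r4: issue@5 deps=(1,1) exec_start@5 write@8
I5 add r1: issue@6 deps=(4,4) exec_start@8 write@9
I6 mul r1: issue@7 deps=(3,1) exec_start@7 write@9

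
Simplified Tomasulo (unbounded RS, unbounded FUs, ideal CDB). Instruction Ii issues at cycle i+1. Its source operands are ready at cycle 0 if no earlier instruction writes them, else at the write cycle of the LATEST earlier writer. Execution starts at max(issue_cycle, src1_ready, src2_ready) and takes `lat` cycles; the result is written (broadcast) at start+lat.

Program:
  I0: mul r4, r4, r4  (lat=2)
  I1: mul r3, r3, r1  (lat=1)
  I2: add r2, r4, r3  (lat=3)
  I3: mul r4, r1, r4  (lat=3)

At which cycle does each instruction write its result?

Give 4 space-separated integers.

I0 mul r4: issue@1 deps=(None,None) exec_start@1 write@3
I1 mul r3: issue@2 deps=(None,None) exec_start@2 write@3
I2 add r2: issue@3 deps=(0,1) exec_start@3 write@6
I3 mul r4: issue@4 deps=(None,0) exec_start@4 write@7

Answer: 3 3 6 7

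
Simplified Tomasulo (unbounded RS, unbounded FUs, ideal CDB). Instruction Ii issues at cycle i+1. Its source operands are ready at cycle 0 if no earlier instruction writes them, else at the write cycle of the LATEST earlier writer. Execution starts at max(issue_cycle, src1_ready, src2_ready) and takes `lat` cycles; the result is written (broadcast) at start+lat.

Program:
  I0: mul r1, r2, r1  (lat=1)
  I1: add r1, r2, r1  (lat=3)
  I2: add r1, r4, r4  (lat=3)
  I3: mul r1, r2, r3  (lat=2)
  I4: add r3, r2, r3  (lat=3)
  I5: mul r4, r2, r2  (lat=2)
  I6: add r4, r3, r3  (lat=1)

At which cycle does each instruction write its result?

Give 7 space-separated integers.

I0 mul r1: issue@1 deps=(None,None) exec_start@1 write@2
I1 add r1: issue@2 deps=(None,0) exec_start@2 write@5
I2 add r1: issue@3 deps=(None,None) exec_start@3 write@6
I3 mul r1: issue@4 deps=(None,None) exec_start@4 write@6
I4 add r3: issue@5 deps=(None,None) exec_start@5 write@8
I5 mul r4: issue@6 deps=(None,None) exec_start@6 write@8
I6 add r4: issue@7 deps=(4,4) exec_start@8 write@9

Answer: 2 5 6 6 8 8 9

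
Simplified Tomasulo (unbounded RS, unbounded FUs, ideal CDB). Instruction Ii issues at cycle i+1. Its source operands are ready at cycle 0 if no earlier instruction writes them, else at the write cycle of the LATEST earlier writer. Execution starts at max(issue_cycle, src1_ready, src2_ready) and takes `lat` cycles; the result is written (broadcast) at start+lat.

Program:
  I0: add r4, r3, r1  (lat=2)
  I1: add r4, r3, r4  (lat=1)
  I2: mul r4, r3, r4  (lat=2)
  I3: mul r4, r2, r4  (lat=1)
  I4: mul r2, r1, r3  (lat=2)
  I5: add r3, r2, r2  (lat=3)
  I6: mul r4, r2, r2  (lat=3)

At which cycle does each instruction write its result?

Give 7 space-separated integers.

I0 add r4: issue@1 deps=(None,None) exec_start@1 write@3
I1 add r4: issue@2 deps=(None,0) exec_start@3 write@4
I2 mul r4: issue@3 deps=(None,1) exec_start@4 write@6
I3 mul r4: issue@4 deps=(None,2) exec_start@6 write@7
I4 mul r2: issue@5 deps=(None,None) exec_start@5 write@7
I5 add r3: issue@6 deps=(4,4) exec_start@7 write@10
I6 mul r4: issue@7 deps=(4,4) exec_start@7 write@10

Answer: 3 4 6 7 7 10 10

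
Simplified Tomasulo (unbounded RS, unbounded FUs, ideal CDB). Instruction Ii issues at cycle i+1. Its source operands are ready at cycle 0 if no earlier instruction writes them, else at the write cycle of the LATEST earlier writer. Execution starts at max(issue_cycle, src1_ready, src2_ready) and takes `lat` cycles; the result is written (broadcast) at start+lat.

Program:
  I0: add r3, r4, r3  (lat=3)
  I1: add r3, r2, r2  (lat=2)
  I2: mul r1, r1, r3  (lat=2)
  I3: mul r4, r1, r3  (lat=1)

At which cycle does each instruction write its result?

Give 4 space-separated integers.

I0 add r3: issue@1 deps=(None,None) exec_start@1 write@4
I1 add r3: issue@2 deps=(None,None) exec_start@2 write@4
I2 mul r1: issue@3 deps=(None,1) exec_start@4 write@6
I3 mul r4: issue@4 deps=(2,1) exec_start@6 write@7

Answer: 4 4 6 7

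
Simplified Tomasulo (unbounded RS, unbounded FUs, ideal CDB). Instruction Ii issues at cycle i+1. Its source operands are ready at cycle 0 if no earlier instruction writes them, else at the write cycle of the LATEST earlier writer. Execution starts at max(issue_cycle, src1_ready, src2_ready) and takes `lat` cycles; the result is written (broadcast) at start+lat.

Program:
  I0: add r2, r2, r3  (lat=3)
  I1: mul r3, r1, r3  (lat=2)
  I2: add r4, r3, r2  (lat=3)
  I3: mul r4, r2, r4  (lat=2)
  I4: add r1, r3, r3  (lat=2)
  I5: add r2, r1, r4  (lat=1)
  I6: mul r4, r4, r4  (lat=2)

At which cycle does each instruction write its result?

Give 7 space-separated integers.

Answer: 4 4 7 9 7 10 11

Derivation:
I0 add r2: issue@1 deps=(None,None) exec_start@1 write@4
I1 mul r3: issue@2 deps=(None,None) exec_start@2 write@4
I2 add r4: issue@3 deps=(1,0) exec_start@4 write@7
I3 mul r4: issue@4 deps=(0,2) exec_start@7 write@9
I4 add r1: issue@5 deps=(1,1) exec_start@5 write@7
I5 add r2: issue@6 deps=(4,3) exec_start@9 write@10
I6 mul r4: issue@7 deps=(3,3) exec_start@9 write@11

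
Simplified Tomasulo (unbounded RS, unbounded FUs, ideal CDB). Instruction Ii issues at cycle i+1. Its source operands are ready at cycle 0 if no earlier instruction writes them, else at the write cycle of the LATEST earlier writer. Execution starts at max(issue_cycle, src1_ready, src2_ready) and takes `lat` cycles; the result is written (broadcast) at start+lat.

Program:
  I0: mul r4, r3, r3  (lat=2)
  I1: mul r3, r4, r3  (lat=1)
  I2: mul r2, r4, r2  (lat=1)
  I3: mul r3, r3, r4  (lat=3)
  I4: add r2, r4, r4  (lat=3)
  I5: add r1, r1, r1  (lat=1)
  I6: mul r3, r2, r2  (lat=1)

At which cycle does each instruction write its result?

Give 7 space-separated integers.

I0 mul r4: issue@1 deps=(None,None) exec_start@1 write@3
I1 mul r3: issue@2 deps=(0,None) exec_start@3 write@4
I2 mul r2: issue@3 deps=(0,None) exec_start@3 write@4
I3 mul r3: issue@4 deps=(1,0) exec_start@4 write@7
I4 add r2: issue@5 deps=(0,0) exec_start@5 write@8
I5 add r1: issue@6 deps=(None,None) exec_start@6 write@7
I6 mul r3: issue@7 deps=(4,4) exec_start@8 write@9

Answer: 3 4 4 7 8 7 9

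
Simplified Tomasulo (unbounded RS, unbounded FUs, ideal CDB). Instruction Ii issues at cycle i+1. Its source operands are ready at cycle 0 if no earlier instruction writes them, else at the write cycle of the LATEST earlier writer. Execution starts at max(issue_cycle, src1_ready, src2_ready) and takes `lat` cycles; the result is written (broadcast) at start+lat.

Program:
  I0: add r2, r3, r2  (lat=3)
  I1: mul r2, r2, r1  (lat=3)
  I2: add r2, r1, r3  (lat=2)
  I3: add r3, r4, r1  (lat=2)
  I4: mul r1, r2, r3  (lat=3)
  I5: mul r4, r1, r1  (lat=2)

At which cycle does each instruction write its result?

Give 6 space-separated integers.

Answer: 4 7 5 6 9 11

Derivation:
I0 add r2: issue@1 deps=(None,None) exec_start@1 write@4
I1 mul r2: issue@2 deps=(0,None) exec_start@4 write@7
I2 add r2: issue@3 deps=(None,None) exec_start@3 write@5
I3 add r3: issue@4 deps=(None,None) exec_start@4 write@6
I4 mul r1: issue@5 deps=(2,3) exec_start@6 write@9
I5 mul r4: issue@6 deps=(4,4) exec_start@9 write@11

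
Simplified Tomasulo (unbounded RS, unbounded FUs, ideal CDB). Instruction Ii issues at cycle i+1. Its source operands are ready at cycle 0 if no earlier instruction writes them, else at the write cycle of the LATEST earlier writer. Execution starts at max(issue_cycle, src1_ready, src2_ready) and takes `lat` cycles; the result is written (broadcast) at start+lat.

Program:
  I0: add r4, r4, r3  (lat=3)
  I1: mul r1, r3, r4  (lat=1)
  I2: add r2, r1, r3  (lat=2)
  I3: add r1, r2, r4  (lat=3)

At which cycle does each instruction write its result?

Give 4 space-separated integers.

I0 add r4: issue@1 deps=(None,None) exec_start@1 write@4
I1 mul r1: issue@2 deps=(None,0) exec_start@4 write@5
I2 add r2: issue@3 deps=(1,None) exec_start@5 write@7
I3 add r1: issue@4 deps=(2,0) exec_start@7 write@10

Answer: 4 5 7 10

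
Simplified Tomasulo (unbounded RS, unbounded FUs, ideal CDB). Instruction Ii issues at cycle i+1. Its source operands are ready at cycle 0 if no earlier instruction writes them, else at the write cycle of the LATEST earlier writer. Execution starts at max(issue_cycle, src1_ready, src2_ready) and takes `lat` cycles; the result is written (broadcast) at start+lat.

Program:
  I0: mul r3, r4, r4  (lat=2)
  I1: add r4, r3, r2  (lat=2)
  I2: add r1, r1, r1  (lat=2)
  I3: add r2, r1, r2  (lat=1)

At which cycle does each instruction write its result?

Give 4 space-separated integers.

Answer: 3 5 5 6

Derivation:
I0 mul r3: issue@1 deps=(None,None) exec_start@1 write@3
I1 add r4: issue@2 deps=(0,None) exec_start@3 write@5
I2 add r1: issue@3 deps=(None,None) exec_start@3 write@5
I3 add r2: issue@4 deps=(2,None) exec_start@5 write@6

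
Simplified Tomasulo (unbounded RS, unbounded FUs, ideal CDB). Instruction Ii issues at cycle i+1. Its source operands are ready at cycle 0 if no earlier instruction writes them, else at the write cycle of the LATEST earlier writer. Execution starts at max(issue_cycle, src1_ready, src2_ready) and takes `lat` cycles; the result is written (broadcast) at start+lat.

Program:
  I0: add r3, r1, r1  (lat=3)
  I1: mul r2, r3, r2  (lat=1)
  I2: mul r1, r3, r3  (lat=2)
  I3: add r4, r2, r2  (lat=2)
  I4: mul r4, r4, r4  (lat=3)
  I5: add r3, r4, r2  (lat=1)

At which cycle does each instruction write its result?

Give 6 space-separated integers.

Answer: 4 5 6 7 10 11

Derivation:
I0 add r3: issue@1 deps=(None,None) exec_start@1 write@4
I1 mul r2: issue@2 deps=(0,None) exec_start@4 write@5
I2 mul r1: issue@3 deps=(0,0) exec_start@4 write@6
I3 add r4: issue@4 deps=(1,1) exec_start@5 write@7
I4 mul r4: issue@5 deps=(3,3) exec_start@7 write@10
I5 add r3: issue@6 deps=(4,1) exec_start@10 write@11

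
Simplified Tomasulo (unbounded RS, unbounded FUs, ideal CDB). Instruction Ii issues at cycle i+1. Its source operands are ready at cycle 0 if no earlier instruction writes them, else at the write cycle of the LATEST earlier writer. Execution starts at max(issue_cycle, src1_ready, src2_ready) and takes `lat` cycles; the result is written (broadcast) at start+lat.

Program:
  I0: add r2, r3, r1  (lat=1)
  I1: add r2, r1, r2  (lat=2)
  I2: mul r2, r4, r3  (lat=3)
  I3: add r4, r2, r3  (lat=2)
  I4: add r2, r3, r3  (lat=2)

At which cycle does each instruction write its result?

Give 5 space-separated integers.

I0 add r2: issue@1 deps=(None,None) exec_start@1 write@2
I1 add r2: issue@2 deps=(None,0) exec_start@2 write@4
I2 mul r2: issue@3 deps=(None,None) exec_start@3 write@6
I3 add r4: issue@4 deps=(2,None) exec_start@6 write@8
I4 add r2: issue@5 deps=(None,None) exec_start@5 write@7

Answer: 2 4 6 8 7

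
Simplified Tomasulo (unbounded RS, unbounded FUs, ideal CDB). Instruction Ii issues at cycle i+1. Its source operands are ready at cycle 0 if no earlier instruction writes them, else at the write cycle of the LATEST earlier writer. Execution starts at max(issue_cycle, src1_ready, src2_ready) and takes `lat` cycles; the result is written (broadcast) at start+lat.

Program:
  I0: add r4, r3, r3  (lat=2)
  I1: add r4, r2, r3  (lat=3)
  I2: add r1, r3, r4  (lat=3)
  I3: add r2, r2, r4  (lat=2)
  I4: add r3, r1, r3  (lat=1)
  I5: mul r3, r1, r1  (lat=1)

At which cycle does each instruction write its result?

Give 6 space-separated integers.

Answer: 3 5 8 7 9 9

Derivation:
I0 add r4: issue@1 deps=(None,None) exec_start@1 write@3
I1 add r4: issue@2 deps=(None,None) exec_start@2 write@5
I2 add r1: issue@3 deps=(None,1) exec_start@5 write@8
I3 add r2: issue@4 deps=(None,1) exec_start@5 write@7
I4 add r3: issue@5 deps=(2,None) exec_start@8 write@9
I5 mul r3: issue@6 deps=(2,2) exec_start@8 write@9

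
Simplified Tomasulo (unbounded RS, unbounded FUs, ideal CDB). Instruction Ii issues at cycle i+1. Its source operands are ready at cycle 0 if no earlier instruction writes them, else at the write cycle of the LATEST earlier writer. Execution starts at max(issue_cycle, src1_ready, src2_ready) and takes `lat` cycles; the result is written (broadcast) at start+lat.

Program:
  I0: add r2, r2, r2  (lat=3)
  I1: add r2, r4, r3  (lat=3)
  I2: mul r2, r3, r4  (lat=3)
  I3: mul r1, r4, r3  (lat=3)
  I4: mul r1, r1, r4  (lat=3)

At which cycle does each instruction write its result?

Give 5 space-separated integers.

I0 add r2: issue@1 deps=(None,None) exec_start@1 write@4
I1 add r2: issue@2 deps=(None,None) exec_start@2 write@5
I2 mul r2: issue@3 deps=(None,None) exec_start@3 write@6
I3 mul r1: issue@4 deps=(None,None) exec_start@4 write@7
I4 mul r1: issue@5 deps=(3,None) exec_start@7 write@10

Answer: 4 5 6 7 10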